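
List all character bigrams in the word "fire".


Word: "fire" (length 4)
Number of bigrams = 4 - 2 + 1 = 3
  Position 0: "fi"
  Position 1: "ir"
  Position 2: "re"
Bigrams = "fi", "ir", "re"


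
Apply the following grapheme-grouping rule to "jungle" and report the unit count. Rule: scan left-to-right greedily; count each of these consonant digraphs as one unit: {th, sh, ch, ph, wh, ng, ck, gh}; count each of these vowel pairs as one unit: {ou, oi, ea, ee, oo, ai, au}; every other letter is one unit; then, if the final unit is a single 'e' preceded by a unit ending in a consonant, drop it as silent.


Word: "jungle" (6 letters)
Left-to-right scan:
  1. 'j' (letter)
  2. 'u' (letter)
  3. 'ng' (digraph)
  4. 'l' (letter)
  5. 'e' (letter)
Units from scan: 5
Final unit is 'e' after a consonant -> drop as silent (-1)
Sound units = 4 units


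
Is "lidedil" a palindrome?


Word: "lidedil"
Reversed: "lidedil"
Forward == Backward? lidedil == lidedil
Palindrome = Yes


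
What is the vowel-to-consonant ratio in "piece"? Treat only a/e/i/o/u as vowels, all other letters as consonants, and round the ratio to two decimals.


Word: "piece"
Vowels (a,e,i,o,u): 3
Consonants: 2
Ratio = 3/2
= 1.50


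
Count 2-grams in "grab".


Word: "grab" (length 4)
Number of 2-grams = length - 2 + 1 = 4 - 2 + 1
= 3


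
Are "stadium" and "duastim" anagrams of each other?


Word 1: "stadium" → sorted: adimstu
Word 2: "duastim" → sorted: adimstu
Same letters? adimstu == adimstu
Anagram = Yes


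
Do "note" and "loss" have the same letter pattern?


Pattern of "note": [0, 1, 2, 3]
Pattern of "loss": [0, 1, 2, 2]
Patterns do not match
Same pattern = No


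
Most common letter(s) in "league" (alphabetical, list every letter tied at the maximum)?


Word: "league"
Letter counts:
  'a': 1
  'e': 2
  'g': 1
  'l': 1
  'u': 1
Maximum count = 2
Most frequent = 'e' (2 times each)


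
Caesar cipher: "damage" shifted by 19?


Word: "damage"
Shift: 19
Each letter → (letter + shift) mod 26:
  'd' (3) + 19 = 22 → 'w'
  'a' (0) + 19 = 19 → 't'
  'm' (12) + 19 = 5 → 'f'
  'a' (0) + 19 = 19 → 't'
  'g' (6) + 19 = 25 → 'z'
  'e' (4) + 19 = 23 → 'x'
Result = "wtftzx"


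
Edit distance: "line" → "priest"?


Word 1: "line" (length 4)
Word 2: "priest" (length 6)
One optimal edit sequence (insert/delete/substitute each cost 1):
  1. insert 'p'  (+1)
  2. substitute 'l' -> 'r'  (+1)
  3. keep 'i'
  4. insert 'e'  (+1)
  5. substitute 'n' -> 's'  (+1)
  6. substitute 'e' -> 't'  (+1)
Total edit operations: 5
Edit distance = 5


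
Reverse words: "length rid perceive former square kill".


Original: "length rid perceive former square kill"
Words (1..n): length | rid | perceive | former | square | kill
Reversed (n..1): kill | square | former | perceive | rid | length
Result = "kill square former perceive rid length"


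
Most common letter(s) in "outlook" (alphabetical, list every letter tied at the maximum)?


Word: "outlook"
Letter counts:
  'k': 1
  'l': 1
  'o': 3
  't': 1
  'u': 1
Maximum count = 3
Most frequent = 'o' (3 times each)


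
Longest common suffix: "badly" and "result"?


Word 1: "badly"
Word 2: "result"
Comparing from end:
  Pos -1: 'y' != 't' (stop)
LCS = "" (length 0)


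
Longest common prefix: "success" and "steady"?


Word 1: "success"
Word 2: "steady"
Comparing from start:
  Pos 0: 's' == 's'
  Pos 1: 'u' != 't' (stop)
LCP = "s" (length 1)


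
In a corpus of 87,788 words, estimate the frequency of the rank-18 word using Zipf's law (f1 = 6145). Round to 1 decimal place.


Zipf's law: f(r) = f(1) / r
f(1) = 6145
f(18) = 6145 / 18
= 341.4 occurrences


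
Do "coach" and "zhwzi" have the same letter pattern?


Pattern of "coach": [0, 1, 2, 0, 3]
Pattern of "zhwzi": [0, 1, 2, 0, 3]
Patterns match
Same pattern = Yes


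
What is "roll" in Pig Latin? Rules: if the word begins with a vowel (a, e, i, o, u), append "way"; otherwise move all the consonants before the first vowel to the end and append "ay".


Word: "roll"
Starts with consonant(s) → move to end, add 'ay'
Consonant cluster: "r"
Pig Latin = "ollray"


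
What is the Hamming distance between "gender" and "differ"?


Comparing character by character (same length = 6):
  Pos 0: 'g' vs 'd' !=
  Pos 1: 'e' vs 'i' !=
  Pos 2: 'n' vs 'f' !=
  Pos 3: 'd' vs 'f' !=
  Pos 4: 'e' vs 'e' =
  Pos 5: 'r' vs 'r' =
Hamming distance = 4


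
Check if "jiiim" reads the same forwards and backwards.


Word: "jiiim"
Reversed: "miiij"
Forward == Backward? jiiim != miiij
Palindrome = No


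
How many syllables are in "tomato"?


Word: "tomato"
Syllable breakdown: to / ma / to
Counting: 3 parts
= 3 syllables


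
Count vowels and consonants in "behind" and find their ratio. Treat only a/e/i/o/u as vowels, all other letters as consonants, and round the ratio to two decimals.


Word: "behind"
Vowels (a,e,i,o,u): 2
Consonants: 4
Ratio = 2/4
= 0.50


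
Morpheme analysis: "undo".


Word: "undo"
Morphemes: un- | do
Each morpheme carries meaning
= 2 morphemes


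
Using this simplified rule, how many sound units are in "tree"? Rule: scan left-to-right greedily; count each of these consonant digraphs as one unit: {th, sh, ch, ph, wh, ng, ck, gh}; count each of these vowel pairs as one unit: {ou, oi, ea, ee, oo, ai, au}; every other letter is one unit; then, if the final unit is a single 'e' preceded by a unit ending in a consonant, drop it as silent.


Word: "tree" (4 letters)
Left-to-right scan:
  (1) 't' (letter)
  (2) 'r' (letter)
  (3) 'ee' (vowel-pair)
Units from scan: 3
Sound units = 3 units


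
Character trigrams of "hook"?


Word: "hook" (length 4)
Number of trigrams = 4 - 3 + 1 = 2
  Position 0: "hoo"
  Position 1: "ook"
Trigrams = "hoo", "ook"


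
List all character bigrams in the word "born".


Word: "born" (length 4)
Number of bigrams = 4 - 2 + 1 = 3
  Position 0: "bo"
  Position 1: "or"
  Position 2: "rn"
Bigrams = "bo", "or", "rn"


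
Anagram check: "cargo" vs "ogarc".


Word 1: "cargo" → sorted: acgor
Word 2: "ogarc" → sorted: acgor
Same letters? acgor == acgor
Anagram = Yes


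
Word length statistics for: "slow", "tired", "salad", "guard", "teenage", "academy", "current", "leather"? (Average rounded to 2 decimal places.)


Lengths: "slow"=4, "tired"=5, "salad"=5, "guard"=5, "teenage"=7, "academy"=7, "current"=7, "leather"=7
Sum = 47, Count = 8
Average = 47/8 = 5.88
= avg=5.88, min=4, max=7


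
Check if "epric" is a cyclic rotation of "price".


Word: "price", Candidate: "epric"
Method: check if candidate is substring of word+word
"priceprice" contains "epric"? Yes
Is rotation = Yes


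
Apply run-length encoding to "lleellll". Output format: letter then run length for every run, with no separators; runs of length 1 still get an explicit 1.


String: "lleellll"
Scanning for consecutive runs:
  'l' x 2
  'e' x 2
  'l' x 4
RLE = "l2e2l4"


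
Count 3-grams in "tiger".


Word: "tiger" (length 5)
Number of 3-grams = length - 3 + 1 = 5 - 3 + 1
= 3


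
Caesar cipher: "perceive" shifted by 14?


Word: "perceive"
Shift: 14
Each letter → (letter + shift) mod 26:
  'p' (15) + 14 = 3 → 'd'
  'e' (4) + 14 = 18 → 's'
  'r' (17) + 14 = 5 → 'f'
  'c' (2) + 14 = 16 → 'q'
  'e' (4) + 14 = 18 → 's'
  'i' (8) + 14 = 22 → 'w'
  'v' (21) + 14 = 9 → 'j'
  'e' (4) + 14 = 18 → 's'
Result = "dsfqswjs"


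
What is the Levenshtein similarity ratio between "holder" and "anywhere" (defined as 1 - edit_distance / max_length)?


Word 1: "holder" (length 6)
Word 2: "anywhere" (length 8)
One optimal edit sequence:
  1. insert 'a'  (+1)
  2. substitute 'h' -> 'n'  (+1)
  3. substitute 'o' -> 'y'  (+1)
  4. substitute 'l' -> 'w'  (+1)
  5. substitute 'd' -> 'h'  (+1)
  6. keep 'e'
  7. keep 'r'
  8. insert 'e'  (+1)
Edit distance = 6
Max length = max(6, 8) = 8
Similarity = 1 - 6/8
= 0.2500


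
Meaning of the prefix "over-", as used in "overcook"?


Prefix: over-
As in: overcook -> over- + cook
Meaning = excessive


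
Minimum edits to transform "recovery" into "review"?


Word 1: "recovery" (length 8)
Word 2: "review" (length 6)
One optimal edit sequence (insert/delete/substitute each cost 1):
  1. keep 'r'
  2. keep 'e'
  3. delete 'c'  (+1)
  4. delete 'o'  (+1)
  5. keep 'v'
  6. substitute 'e' -> 'i'  (+1)
  7. substitute 'r' -> 'e'  (+1)
  8. substitute 'y' -> 'w'  (+1)
Total edit operations: 5
Edit distance = 5


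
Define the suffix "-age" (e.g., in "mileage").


Suffix: -age
Example: mileage (mile + -age)
Meaning = result / collection


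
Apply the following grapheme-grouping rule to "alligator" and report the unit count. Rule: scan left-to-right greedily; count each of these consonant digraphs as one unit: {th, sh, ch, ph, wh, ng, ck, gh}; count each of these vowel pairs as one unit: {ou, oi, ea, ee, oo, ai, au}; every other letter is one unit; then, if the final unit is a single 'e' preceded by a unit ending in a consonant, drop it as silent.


Word: "alligator" (9 letters)
Left-to-right scan:
  (1) 'a' (letter)
  (2) 'l' (letter)
  (3) 'l' (letter)
  (4) 'i' (letter)
  (5) 'g' (letter)
  (6) 'a' (letter)
  (7) 't' (letter)
  (8) 'o' (letter)
  (9) 'r' (letter)
Units from scan: 9
Sound units = 9 units


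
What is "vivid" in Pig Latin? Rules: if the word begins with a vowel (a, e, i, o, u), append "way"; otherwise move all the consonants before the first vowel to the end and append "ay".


Word: "vivid"
Starts with consonant(s) → move to end, add 'ay'
Consonant cluster: "v"
Pig Latin = "ividvay"


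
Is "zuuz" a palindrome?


Word: "zuuz"
Reversed: "zuuz"
Forward == Backward? zuuz == zuuz
Palindrome = Yes


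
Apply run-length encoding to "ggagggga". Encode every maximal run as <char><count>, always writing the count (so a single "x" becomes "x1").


String: "ggagggga"
Scanning for consecutive runs:
  'g' x 2
  'a' x 1
  'g' x 4
  'a' x 1
RLE = "g2a1g4a1"


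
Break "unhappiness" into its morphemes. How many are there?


Word: "unhappiness"
Morphemes: un- | happi | -ness
Each morpheme carries meaning
= 3 morphemes


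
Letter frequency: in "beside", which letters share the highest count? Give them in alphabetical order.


Word: "beside"
Letter counts:
  'b': 1
  'd': 1
  'e': 2
  'i': 1
  's': 1
Maximum count = 2
Most frequent = 'e' (2 times each)


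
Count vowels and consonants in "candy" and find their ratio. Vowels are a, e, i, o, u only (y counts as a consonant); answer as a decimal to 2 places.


Word: "candy"
Vowels (a,e,i,o,u): 1
Consonants: 4
Ratio = 1/4
= 0.25


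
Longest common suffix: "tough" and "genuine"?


Word 1: "tough"
Word 2: "genuine"
Comparing from end:
  Pos -1: 'h' != 'e' (stop)
LCS = "" (length 0)


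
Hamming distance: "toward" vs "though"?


Comparing character by character (same length = 6):
  Pos 0: 't' vs 't' =
  Pos 1: 'o' vs 'h' !=
  Pos 2: 'w' vs 'o' !=
  Pos 3: 'a' vs 'u' !=
  Pos 4: 'r' vs 'g' !=
  Pos 5: 'd' vs 'h' !=
Hamming distance = 5


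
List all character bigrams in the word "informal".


Word: "informal" (length 8)
Number of bigrams = 8 - 2 + 1 = 7
  Position 0: "in"
  Position 1: "nf"
  Position 2: "fo"
  Position 3: "or"
  Position 4: "rm"
  Position 5: "ma"
  Position 6: "al"
Bigrams = "in", "nf", "fo", "or", "rm", "ma", "al"


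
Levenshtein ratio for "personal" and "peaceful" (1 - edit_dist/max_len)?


Word 1: "personal" (length 8)
Word 2: "peaceful" (length 8)
One optimal edit sequence:
  1. keep 'p'
  2. keep 'e'
  3. substitute 'r' -> 'a'  (+1)
  4. substitute 's' -> 'c'  (+1)
  5. substitute 'o' -> 'e'  (+1)
  6. substitute 'n' -> 'f'  (+1)
  7. substitute 'a' -> 'u'  (+1)
  8. keep 'l'
Edit distance = 5
Max length = max(8, 8) = 8
Similarity = 1 - 5/8
= 0.3750


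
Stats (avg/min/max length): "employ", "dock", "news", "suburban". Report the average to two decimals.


Lengths: "employ"=6, "dock"=4, "news"=4, "suburban"=8
Sum = 22, Count = 4
Average = 22/4 = 5.50
= avg=5.50, min=4, max=8


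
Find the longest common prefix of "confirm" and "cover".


Word 1: "confirm"
Word 2: "cover"
Comparing from start:
  Pos 0: 'c' == 'c'
  Pos 1: 'o' == 'o'
  Pos 2: 'n' != 'v' (stop)
LCP = "co" (length 2)


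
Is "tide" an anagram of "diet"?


Word 1: "diet" → sorted: deit
Word 2: "tide" → sorted: deit
Same letters? deit == deit
Anagram = Yes


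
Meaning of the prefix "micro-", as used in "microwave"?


Prefix: micro-
Example: microwave = micro- + wave
Meaning = small


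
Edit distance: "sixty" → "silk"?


Word 1: "sixty" (length 5)
Word 2: "silk" (length 4)
One optimal edit sequence (insert/delete/substitute each cost 1):
  1. keep 's'
  2. keep 'i'
  3. delete 'x'  (+1)
  4. substitute 't' -> 'l'  (+1)
  5. substitute 'y' -> 'k'  (+1)
Total edit operations: 3
Edit distance = 3


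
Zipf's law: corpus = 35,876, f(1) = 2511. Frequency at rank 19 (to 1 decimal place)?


Zipf's law: f(r) = f(1) / r
f(1) = 2511
f(19) = 2511 / 19
= 132.2 occurrences


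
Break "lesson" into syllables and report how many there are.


Word: "lesson"
Syllable breakdown: les · son
Counting: 2 parts
= 2 syllables


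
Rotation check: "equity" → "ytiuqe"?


Word: "equity", Candidate: "ytiuqe"
Method: check if candidate is substring of word+word
"equityequity" contains "ytiuqe"? No
Is rotation = No


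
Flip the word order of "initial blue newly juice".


Original: "initial blue newly juice"
Words (1..n): initial | blue | newly | juice
Reversed (n..1): juice | newly | blue | initial
Result = "juice newly blue initial"


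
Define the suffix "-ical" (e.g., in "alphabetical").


Suffix: -ical
Example: alphabetical (alphabet + -ical)
Meaning = relating to


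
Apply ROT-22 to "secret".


Word: "secret"
Shift: 22
Each letter → (letter + shift) mod 26:
  's' (18) + 22 = 14 → 'o'
  'e' (4) + 22 = 0 → 'a'
  'c' (2) + 22 = 24 → 'y'
  'r' (17) + 22 = 13 → 'n'
  'e' (4) + 22 = 0 → 'a'
  't' (19) + 22 = 15 → 'p'
Result = "oaynap"


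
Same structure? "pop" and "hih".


Pattern of "pop": [0, 1, 0]
Pattern of "hih": [0, 1, 0]
Patterns match
Same pattern = Yes


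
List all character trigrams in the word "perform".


Word: "perform" (length 7)
Number of trigrams = 7 - 3 + 1 = 5
  Position 0: "per"
  Position 1: "erf"
  Position 2: "rfo"
  Position 3: "for"
  Position 4: "orm"
Trigrams = "per", "erf", "rfo", "for", "orm"


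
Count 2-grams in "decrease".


Word: "decrease" (length 8)
Number of 2-grams = length - 2 + 1 = 8 - 2 + 1
= 7


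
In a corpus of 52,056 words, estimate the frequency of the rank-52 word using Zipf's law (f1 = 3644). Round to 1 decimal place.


Zipf's law: f(r) = f(1) / r
f(1) = 3644
f(52) = 3644 / 52
= 70.1 occurrences


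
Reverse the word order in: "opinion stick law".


Original: "opinion stick law"
Words (1..n): opinion | stick | law
Reversed (n..1): law | stick | opinion
Result = "law stick opinion"


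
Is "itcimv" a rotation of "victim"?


Word: "victim", Candidate: "itcimv"
Method: check if candidate is substring of word+word
"victimvictim" contains "itcimv"? No
Is rotation = No


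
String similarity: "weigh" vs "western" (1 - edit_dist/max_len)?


Word 1: "weigh" (length 5)
Word 2: "western" (length 7)
One optimal edit sequence:
  1. keep 'w'
  2. keep 'e'
  3. insert 's'  (+1)
  4. insert 't'  (+1)
  5. substitute 'i' -> 'e'  (+1)
  6. substitute 'g' -> 'r'  (+1)
  7. substitute 'h' -> 'n'  (+1)
Edit distance = 5
Max length = max(5, 7) = 7
Similarity = 1 - 5/7
= 0.2857


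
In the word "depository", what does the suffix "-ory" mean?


Suffix: -ory
As in: depository -> deposit + -ory
Meaning = relating to / place for


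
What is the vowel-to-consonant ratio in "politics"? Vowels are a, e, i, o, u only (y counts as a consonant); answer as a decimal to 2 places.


Word: "politics"
Vowels (a,e,i,o,u): 3
Consonants: 5
Ratio = 3/5
= 0.60


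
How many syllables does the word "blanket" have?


Word: "blanket"
Syllable breakdown: blan · ket
Counting: 2 parts
= 2 syllables


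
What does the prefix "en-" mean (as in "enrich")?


Prefix: en-
As in: enrich -> en- + rich
Meaning = cause to / put into


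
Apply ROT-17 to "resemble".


Word: "resemble"
Shift: 17
Each letter → (letter + shift) mod 26:
  'r' (17) + 17 = 8 → 'i'
  'e' (4) + 17 = 21 → 'v'
  's' (18) + 17 = 9 → 'j'
  'e' (4) + 17 = 21 → 'v'
  'm' (12) + 17 = 3 → 'd'
  'b' (1) + 17 = 18 → 's'
  'l' (11) + 17 = 2 → 'c'
  'e' (4) + 17 = 21 → 'v'
Result = "ivjvdscv"


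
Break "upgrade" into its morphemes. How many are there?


Word: "upgrade"
Morphemes: up- | grade
Each morpheme carries meaning
= 2 morphemes


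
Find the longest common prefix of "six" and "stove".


Word 1: "six"
Word 2: "stove"
Comparing from start:
  Pos 0: 's' == 's'
  Pos 1: 'i' != 't' (stop)
LCP = "s" (length 1)


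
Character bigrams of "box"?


Word: "box" (length 3)
Number of bigrams = 3 - 2 + 1 = 2
  Position 0: "bo"
  Position 1: "ox"
Bigrams = "bo", "ox"


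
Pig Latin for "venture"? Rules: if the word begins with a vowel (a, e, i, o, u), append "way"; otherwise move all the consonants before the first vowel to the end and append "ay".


Word: "venture"
Starts with consonant(s) → move to end, add 'ay'
Consonant cluster: "v"
Pig Latin = "enturevay"


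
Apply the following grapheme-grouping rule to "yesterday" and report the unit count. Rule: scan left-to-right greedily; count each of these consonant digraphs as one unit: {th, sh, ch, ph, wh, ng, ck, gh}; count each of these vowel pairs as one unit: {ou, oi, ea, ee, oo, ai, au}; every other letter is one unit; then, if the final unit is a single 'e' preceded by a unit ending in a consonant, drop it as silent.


Word: "yesterday" (9 letters)
Left-to-right scan:
  [1] 'y' (letter)
  [2] 'e' (letter)
  [3] 's' (letter)
  [4] 't' (letter)
  [5] 'e' (letter)
  [6] 'r' (letter)
  [7] 'd' (letter)
  [8] 'a' (letter)
  [9] 'y' (letter)
Units from scan: 9
Sound units = 9 units


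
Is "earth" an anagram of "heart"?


Word 1: "heart" → sorted: aehrt
Word 2: "earth" → sorted: aehrt
Same letters? aehrt == aehrt
Anagram = Yes


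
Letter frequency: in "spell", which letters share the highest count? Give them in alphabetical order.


Word: "spell"
Letter counts:
  'e': 1
  'l': 2
  'p': 1
  's': 1
Maximum count = 2
Most frequent = 'l' (2 times each)


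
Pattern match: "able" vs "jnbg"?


Pattern of "able": [0, 1, 2, 3]
Pattern of "jnbg": [0, 1, 2, 3]
Patterns match
Same pattern = Yes


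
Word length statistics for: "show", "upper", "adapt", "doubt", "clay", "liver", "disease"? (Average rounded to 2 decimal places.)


Lengths: "show"=4, "upper"=5, "adapt"=5, "doubt"=5, "clay"=4, "liver"=5, "disease"=7
Sum = 35, Count = 7
Average = 35/7 = 5.00
= avg=5.00, min=4, max=7


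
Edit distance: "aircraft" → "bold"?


Word 1: "aircraft" (length 8)
Word 2: "bold" (length 4)
One optimal edit sequence (insert/delete/substitute each cost 1):
  1. delete 'a'  (+1)
  2. delete 'i'  (+1)
  3. delete 'r'  (+1)
  4. delete 'c'  (+1)
  5. substitute 'r' -> 'b'  (+1)
  6. substitute 'a' -> 'o'  (+1)
  7. substitute 'f' -> 'l'  (+1)
  8. substitute 't' -> 'd'  (+1)
Total edit operations: 8
Edit distance = 8


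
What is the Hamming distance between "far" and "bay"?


Comparing character by character (same length = 3):
  Pos 0: 'f' vs 'b' !=
  Pos 1: 'a' vs 'a' =
  Pos 2: 'r' vs 'y' !=
Hamming distance = 2


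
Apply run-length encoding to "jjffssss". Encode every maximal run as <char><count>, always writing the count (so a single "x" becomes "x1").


String: "jjffssss"
Scanning for consecutive runs:
  'j' x 2
  'f' x 2
  's' x 4
RLE = "j2f2s4"


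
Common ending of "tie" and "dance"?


Word 1: "tie"
Word 2: "dance"
Comparing from end:
  Pos -1: 'e' == 'e'
  Pos -2: 'i' != 'c' (stop)
LCS = "e" (length 1)


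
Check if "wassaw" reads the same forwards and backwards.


Word: "wassaw"
Reversed: "wassaw"
Forward == Backward? wassaw == wassaw
Palindrome = Yes


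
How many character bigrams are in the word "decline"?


Word: "decline" (length 7)
Number of 2-grams = length - 2 + 1 = 7 - 2 + 1
= 6


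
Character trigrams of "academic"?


Word: "academic" (length 8)
Number of trigrams = 8 - 3 + 1 = 6
  Position 0: "aca"
  Position 1: "cad"
  Position 2: "ade"
  Position 3: "dem"
  Position 4: "emi"
  Position 5: "mic"
Trigrams = "aca", "cad", "ade", "dem", "emi", "mic"


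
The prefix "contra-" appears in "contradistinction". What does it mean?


Prefix: contra-
Example: contradistinction = contra- + distinction
Meaning = against


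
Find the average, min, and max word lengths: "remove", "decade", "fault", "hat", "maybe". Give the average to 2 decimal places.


Lengths: "remove"=6, "decade"=6, "fault"=5, "hat"=3, "maybe"=5
Sum = 25, Count = 5
Average = 25/5 = 5.00
= avg=5.00, min=3, max=6


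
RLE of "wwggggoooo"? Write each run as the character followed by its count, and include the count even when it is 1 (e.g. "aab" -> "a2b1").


String: "wwggggoooo"
Scanning for consecutive runs:
  'w' x 2
  'g' x 4
  'o' x 4
RLE = "w2g4o4"


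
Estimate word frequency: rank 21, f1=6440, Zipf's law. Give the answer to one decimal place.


Zipf's law: f(r) = f(1) / r
f(1) = 6440
f(21) = 6440 / 21
= 306.7 occurrences


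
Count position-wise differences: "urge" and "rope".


Comparing character by character (same length = 4):
  Pos 0: 'u' vs 'r' !=
  Pos 1: 'r' vs 'o' !=
  Pos 2: 'g' vs 'p' !=
  Pos 3: 'e' vs 'e' =
Hamming distance = 3


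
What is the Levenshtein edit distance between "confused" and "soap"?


Word 1: "confused" (length 8)
Word 2: "soap" (length 4)
One optimal edit sequence (insert/delete/substitute each cost 1):
  1. substitute 'c' -> 's'  (+1)
  2. keep 'o'
  3. delete 'n'  (+1)
  4. delete 'f'  (+1)
  5. delete 'u'  (+1)
  6. delete 's'  (+1)
  7. substitute 'e' -> 'a'  (+1)
  8. substitute 'd' -> 'p'  (+1)
Total edit operations: 7
Edit distance = 7


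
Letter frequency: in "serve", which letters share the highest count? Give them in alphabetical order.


Word: "serve"
Letter counts:
  'e': 2
  'r': 1
  's': 1
  'v': 1
Maximum count = 2
Most frequent = 'e' (2 times each)


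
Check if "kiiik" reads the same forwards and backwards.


Word: "kiiik"
Reversed: "kiiik"
Forward == Backward? kiiik == kiiik
Palindrome = Yes


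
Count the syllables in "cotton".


Word: "cotton"
Syllable breakdown: cot / ton
Counting: 2 parts
= 2 syllables


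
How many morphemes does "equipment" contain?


Word: "equipment"
Morphemes: equip / -ment
Each morpheme carries meaning
= 2 morphemes


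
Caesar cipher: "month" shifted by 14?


Word: "month"
Shift: 14
Each letter → (letter + shift) mod 26:
  'm' (12) + 14 = 0 → 'a'
  'o' (14) + 14 = 2 → 'c'
  'n' (13) + 14 = 1 → 'b'
  't' (19) + 14 = 7 → 'h'
  'h' (7) + 14 = 21 → 'v'
Result = "acbhv"


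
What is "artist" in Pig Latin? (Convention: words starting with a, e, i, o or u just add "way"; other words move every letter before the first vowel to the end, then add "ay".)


Word: "artist"
Starts with vowel → add 'way'
Pig Latin = "artistway"


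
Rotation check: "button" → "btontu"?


Word: "button", Candidate: "btontu"
Method: check if candidate is substring of word+word
"buttonbutton" contains "btontu"? No
Is rotation = No


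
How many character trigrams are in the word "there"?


Word: "there" (length 5)
Number of 3-grams = length - 3 + 1 = 5 - 3 + 1
= 3


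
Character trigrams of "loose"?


Word: "loose" (length 5)
Number of trigrams = 5 - 3 + 1 = 3
  Position 0: "loo"
  Position 1: "oos"
  Position 2: "ose"
Trigrams = "loo", "oos", "ose"


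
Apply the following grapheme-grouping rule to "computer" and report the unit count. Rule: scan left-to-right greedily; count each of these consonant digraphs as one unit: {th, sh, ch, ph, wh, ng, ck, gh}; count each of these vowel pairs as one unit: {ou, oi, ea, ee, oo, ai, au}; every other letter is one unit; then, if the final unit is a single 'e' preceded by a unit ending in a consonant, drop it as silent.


Word: "computer" (8 letters)
Left-to-right scan:
  [1] 'c' (letter)
  [2] 'o' (letter)
  [3] 'm' (letter)
  [4] 'p' (letter)
  [5] 'u' (letter)
  [6] 't' (letter)
  [7] 'e' (letter)
  [8] 'r' (letter)
Units from scan: 8
Sound units = 8 units


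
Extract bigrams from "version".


Word: "version" (length 7)
Number of bigrams = 7 - 2 + 1 = 6
  Position 0: "ve"
  Position 1: "er"
  Position 2: "rs"
  Position 3: "si"
  Position 4: "io"
  Position 5: "on"
Bigrams = "ve", "er", "rs", "si", "io", "on"


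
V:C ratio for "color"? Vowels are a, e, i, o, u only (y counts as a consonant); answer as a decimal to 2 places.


Word: "color"
Vowels (a,e,i,o,u): 2
Consonants: 3
Ratio = 2/3
= 0.67


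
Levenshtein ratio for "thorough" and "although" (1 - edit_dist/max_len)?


Word 1: "thorough" (length 8)
Word 2: "although" (length 8)
One optimal edit sequence:
  1. substitute 't' -> 'a'  (+1)
  2. substitute 'h' -> 'l'  (+1)
  3. substitute 'o' -> 't'  (+1)
  4. substitute 'r' -> 'h'  (+1)
  5. keep 'o'
  6. keep 'u'
  7. keep 'g'
  8. keep 'h'
Edit distance = 4
Max length = max(8, 8) = 8
Similarity = 1 - 4/8
= 0.5000


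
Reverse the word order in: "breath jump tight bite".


Original: "breath jump tight bite"
Words (1..n): breath | jump | tight | bite
Reversed (n..1): bite | tight | jump | breath
Result = "bite tight jump breath"


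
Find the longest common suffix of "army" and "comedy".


Word 1: "army"
Word 2: "comedy"
Comparing from end:
  Pos -1: 'y' == 'y'
  Pos -2: 'm' != 'd' (stop)
LCS = "y" (length 1)


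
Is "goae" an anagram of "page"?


Word 1: "page" → sorted: aegp
Word 2: "goae" → sorted: aego
Same letters? aegp != aego
Anagram = No


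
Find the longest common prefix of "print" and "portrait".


Word 1: "print"
Word 2: "portrait"
Comparing from start:
  Pos 0: 'p' == 'p'
  Pos 1: 'r' != 'o' (stop)
LCP = "p" (length 1)


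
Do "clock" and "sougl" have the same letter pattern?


Pattern of "clock": [0, 1, 2, 0, 3]
Pattern of "sougl": [0, 1, 2, 3, 4]
Patterns do not match
Same pattern = No


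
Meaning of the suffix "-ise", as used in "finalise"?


Suffix: -ise
As in: finalise -> final + -ise
Meaning = to make


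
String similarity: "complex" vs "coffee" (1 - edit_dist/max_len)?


Word 1: "complex" (length 7)
Word 2: "coffee" (length 6)
One optimal edit sequence:
  1. keep 'c'
  2. keep 'o'
  3. delete 'm'  (+1)
  4. substitute 'p' -> 'f'  (+1)
  5. substitute 'l' -> 'f'  (+1)
  6. keep 'e'
  7. substitute 'x' -> 'e'  (+1)
Edit distance = 4
Max length = max(7, 6) = 7
Similarity = 1 - 4/7
= 0.4286


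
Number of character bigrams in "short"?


Word: "short" (length 5)
Number of 2-grams = length - 2 + 1 = 5 - 2 + 1
= 4


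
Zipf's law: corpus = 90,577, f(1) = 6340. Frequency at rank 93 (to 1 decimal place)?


Zipf's law: f(r) = f(1) / r
f(1) = 6340
f(93) = 6340 / 93
= 68.2 occurrences


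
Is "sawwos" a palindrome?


Word: "sawwos"
Reversed: "sowwas"
Forward == Backward? sawwos != sowwas
Palindrome = No


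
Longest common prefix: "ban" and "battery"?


Word 1: "ban"
Word 2: "battery"
Comparing from start:
  Pos 0: 'b' == 'b'
  Pos 1: 'a' == 'a'
  Pos 2: 'n' != 't' (stop)
LCP = "ba" (length 2)


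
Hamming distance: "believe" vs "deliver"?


Comparing character by character (same length = 7):
  Pos 0: 'b' vs 'd' !=
  Pos 1: 'e' vs 'e' =
  Pos 2: 'l' vs 'l' =
  Pos 3: 'i' vs 'i' =
  Pos 4: 'e' vs 'v' !=
  Pos 5: 'v' vs 'e' !=
  Pos 6: 'e' vs 'r' !=
Hamming distance = 4


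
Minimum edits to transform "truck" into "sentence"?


Word 1: "truck" (length 5)
Word 2: "sentence" (length 8)
One optimal edit sequence (insert/delete/substitute each cost 1):
  1. insert 's'  (+1)
  2. insert 'e'  (+1)
  3. insert 'n'  (+1)
  4. keep 't'
  5. substitute 'r' -> 'e'  (+1)
  6. substitute 'u' -> 'n'  (+1)
  7. keep 'c'
  8. substitute 'k' -> 'e'  (+1)
Total edit operations: 6
Edit distance = 6


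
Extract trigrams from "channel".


Word: "channel" (length 7)
Number of trigrams = 7 - 3 + 1 = 5
  Position 0: "cha"
  Position 1: "han"
  Position 2: "ann"
  Position 3: "nne"
  Position 4: "nel"
Trigrams = "cha", "han", "ann", "nne", "nel"


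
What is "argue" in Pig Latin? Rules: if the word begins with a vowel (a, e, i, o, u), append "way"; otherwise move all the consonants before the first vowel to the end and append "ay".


Word: "argue"
Starts with vowel → add 'way'
Pig Latin = "argueway"


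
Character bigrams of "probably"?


Word: "probably" (length 8)
Number of bigrams = 8 - 2 + 1 = 7
  Position 0: "pr"
  Position 1: "ro"
  Position 2: "ob"
  Position 3: "ba"
  Position 4: "ab"
  Position 5: "bl"
  Position 6: "ly"
Bigrams = "pr", "ro", "ob", "ba", "ab", "bl", "ly"


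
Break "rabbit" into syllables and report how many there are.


Word: "rabbit"
Syllable breakdown: rab-bit
Counting: 2 parts
= 2 syllables


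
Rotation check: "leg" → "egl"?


Word: "leg", Candidate: "egl"
Method: check if candidate is substring of word+word
"legleg" contains "egl"? Yes
Is rotation = Yes


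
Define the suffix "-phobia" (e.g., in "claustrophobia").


Suffix: -phobia
Example: claustrophobia = claustro- + -phobia
Meaning = fear of


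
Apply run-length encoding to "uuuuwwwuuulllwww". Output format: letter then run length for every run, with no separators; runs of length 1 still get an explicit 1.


String: "uuuuwwwuuulllwww"
Scanning for consecutive runs:
  'u' x 4
  'w' x 3
  'u' x 3
  'l' x 3
  'w' x 3
RLE = "u4w3u3l3w3"


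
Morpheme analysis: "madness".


Word: "madness"
Morphemes: mad / -ness
Each morpheme carries meaning
= 2 morphemes


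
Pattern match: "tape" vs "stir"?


Pattern of "tape": [0, 1, 2, 3]
Pattern of "stir": [0, 1, 2, 3]
Patterns match
Same pattern = Yes


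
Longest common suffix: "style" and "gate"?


Word 1: "style"
Word 2: "gate"
Comparing from end:
  Pos -1: 'e' == 'e'
  Pos -2: 'l' != 't' (stop)
LCS = "e" (length 1)


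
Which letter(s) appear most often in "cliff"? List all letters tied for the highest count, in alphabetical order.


Word: "cliff"
Letter counts:
  'c': 1
  'f': 2
  'i': 1
  'l': 1
Maximum count = 2
Most frequent = 'f' (2 times each)


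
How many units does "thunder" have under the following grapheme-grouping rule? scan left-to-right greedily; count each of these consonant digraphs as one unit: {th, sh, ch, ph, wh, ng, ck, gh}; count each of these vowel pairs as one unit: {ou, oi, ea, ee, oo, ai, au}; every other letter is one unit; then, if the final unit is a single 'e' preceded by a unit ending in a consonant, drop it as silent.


Word: "thunder" (7 letters)
Left-to-right scan:
  1. 'th' (digraph)
  2. 'u' (letter)
  3. 'n' (letter)
  4. 'd' (letter)
  5. 'e' (letter)
  6. 'r' (letter)
Units from scan: 6
Sound units = 6 units


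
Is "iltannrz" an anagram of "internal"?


Word 1: "internal" → sorted: aeilnnrt
Word 2: "iltannrz" → sorted: ailnnrtz
Same letters? aeilnnrt != ailnnrtz
Anagram = No


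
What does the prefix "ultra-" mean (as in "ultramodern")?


Prefix: ultra-
As in: ultramodern -> ultra- + modern
Meaning = beyond


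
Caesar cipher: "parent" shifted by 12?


Word: "parent"
Shift: 12
Each letter → (letter + shift) mod 26:
  'p' (15) + 12 = 1 → 'b'
  'a' (0) + 12 = 12 → 'm'
  'r' (17) + 12 = 3 → 'd'
  'e' (4) + 12 = 16 → 'q'
  'n' (13) + 12 = 25 → 'z'
  't' (19) + 12 = 5 → 'f'
Result = "bmdqzf"


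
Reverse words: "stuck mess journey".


Original: "stuck mess journey"
Words (1..n): stuck | mess | journey
Reversed (n..1): journey | mess | stuck
Result = "journey mess stuck"


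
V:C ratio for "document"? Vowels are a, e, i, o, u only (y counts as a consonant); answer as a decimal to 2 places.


Word: "document"
Vowels (a,e,i,o,u): 3
Consonants: 5
Ratio = 3/5
= 0.60


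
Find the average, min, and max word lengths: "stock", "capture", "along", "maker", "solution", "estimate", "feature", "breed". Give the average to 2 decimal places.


Lengths: "stock"=5, "capture"=7, "along"=5, "maker"=5, "solution"=8, "estimate"=8, "feature"=7, "breed"=5
Sum = 50, Count = 8
Average = 50/8 = 6.25
= avg=6.25, min=5, max=8


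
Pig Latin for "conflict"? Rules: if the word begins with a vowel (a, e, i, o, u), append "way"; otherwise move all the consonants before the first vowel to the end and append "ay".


Word: "conflict"
Starts with consonant(s) → move to end, add 'ay'
Consonant cluster: "c"
Pig Latin = "onflictcay"


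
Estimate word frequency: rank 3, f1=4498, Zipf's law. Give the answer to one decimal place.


Zipf's law: f(r) = f(1) / r
f(1) = 4498
f(3) = 4498 / 3
= 1499.3 occurrences


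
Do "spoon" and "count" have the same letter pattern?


Pattern of "spoon": [0, 1, 2, 2, 3]
Pattern of "count": [0, 1, 2, 3, 4]
Patterns do not match
Same pattern = No


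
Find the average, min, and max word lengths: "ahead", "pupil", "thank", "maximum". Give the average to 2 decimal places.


Lengths: "ahead"=5, "pupil"=5, "thank"=5, "maximum"=7
Sum = 22, Count = 4
Average = 22/4 = 5.50
= avg=5.50, min=5, max=7


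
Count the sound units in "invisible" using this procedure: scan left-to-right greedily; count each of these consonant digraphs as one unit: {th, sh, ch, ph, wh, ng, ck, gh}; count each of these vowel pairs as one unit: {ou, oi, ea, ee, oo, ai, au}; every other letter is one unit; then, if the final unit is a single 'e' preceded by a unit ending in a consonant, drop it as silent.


Word: "invisible" (9 letters)
Left-to-right scan:
  1. 'i' (letter)
  2. 'n' (letter)
  3. 'v' (letter)
  4. 'i' (letter)
  5. 's' (letter)
  6. 'i' (letter)
  7. 'b' (letter)
  8. 'l' (letter)
  9. 'e' (letter)
Units from scan: 9
Final unit is 'e' after a consonant -> drop as silent (-1)
Sound units = 8 units


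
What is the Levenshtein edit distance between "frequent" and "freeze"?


Word 1: "frequent" (length 8)
Word 2: "freeze" (length 6)
One optimal edit sequence (insert/delete/substitute each cost 1):
  1. keep 'f'
  2. keep 'r'
  3. keep 'e'
  4. delete 'q'  (+1)
  5. delete 'u'  (+1)
  6. keep 'e'
  7. substitute 'n' -> 'z'  (+1)
  8. substitute 't' -> 'e'  (+1)
Total edit operations: 4
Edit distance = 4


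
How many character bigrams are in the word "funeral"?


Word: "funeral" (length 7)
Number of 2-grams = length - 2 + 1 = 7 - 2 + 1
= 6


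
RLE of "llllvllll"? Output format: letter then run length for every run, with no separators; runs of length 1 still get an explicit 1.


String: "llllvllll"
Scanning for consecutive runs:
  'l' x 4
  'v' x 1
  'l' x 4
RLE = "l4v1l4"


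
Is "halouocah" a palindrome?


Word: "halouocah"
Reversed: "hacouolah"
Forward == Backward? halouocah != hacouolah
Palindrome = No


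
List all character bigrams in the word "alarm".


Word: "alarm" (length 5)
Number of bigrams = 5 - 2 + 1 = 4
  Position 0: "al"
  Position 1: "la"
  Position 2: "ar"
  Position 3: "rm"
Bigrams = "al", "la", "ar", "rm"


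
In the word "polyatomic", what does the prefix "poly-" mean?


Prefix: poly-
Example: polyatomic = poly- + atomic
Meaning = many


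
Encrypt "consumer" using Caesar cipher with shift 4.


Word: "consumer"
Shift: 4
Each letter → (letter + shift) mod 26:
  'c' (2) + 4 = 6 → 'g'
  'o' (14) + 4 = 18 → 's'
  'n' (13) + 4 = 17 → 'r'
  's' (18) + 4 = 22 → 'w'
  'u' (20) + 4 = 24 → 'y'
  'm' (12) + 4 = 16 → 'q'
  'e' (4) + 4 = 8 → 'i'
  'r' (17) + 4 = 21 → 'v'
Result = "gsrwyqiv"


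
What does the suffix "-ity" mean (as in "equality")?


Suffix: -ity
Example: equality (equal + -ity)
Meaning = quality of


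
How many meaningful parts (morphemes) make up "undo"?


Word: "undo"
Morphemes: un- + do
Each morpheme carries meaning
= 2 morphemes


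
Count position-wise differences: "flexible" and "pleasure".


Comparing character by character (same length = 8):
  Pos 0: 'f' vs 'p' !=
  Pos 1: 'l' vs 'l' =
  Pos 2: 'e' vs 'e' =
  Pos 3: 'x' vs 'a' !=
  Pos 4: 'i' vs 's' !=
  Pos 5: 'b' vs 'u' !=
  Pos 6: 'l' vs 'r' !=
  Pos 7: 'e' vs 'e' =
Hamming distance = 5


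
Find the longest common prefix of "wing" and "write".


Word 1: "wing"
Word 2: "write"
Comparing from start:
  Pos 0: 'w' == 'w'
  Pos 1: 'i' != 'r' (stop)
LCP = "w" (length 1)


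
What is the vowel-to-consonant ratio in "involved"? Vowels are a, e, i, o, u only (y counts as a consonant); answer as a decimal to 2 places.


Word: "involved"
Vowels (a,e,i,o,u): 3
Consonants: 5
Ratio = 3/5
= 0.60


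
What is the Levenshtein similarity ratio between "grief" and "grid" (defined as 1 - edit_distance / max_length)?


Word 1: "grief" (length 5)
Word 2: "grid" (length 4)
One optimal edit sequence:
  1. keep 'g'
  2. keep 'r'
  3. keep 'i'
  4. delete 'e'  (+1)
  5. substitute 'f' -> 'd'  (+1)
Edit distance = 2
Max length = max(5, 4) = 5
Similarity = 1 - 2/5
= 0.6000


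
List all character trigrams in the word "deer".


Word: "deer" (length 4)
Number of trigrams = 4 - 3 + 1 = 2
  Position 0: "dee"
  Position 1: "eer"
Trigrams = "dee", "eer"


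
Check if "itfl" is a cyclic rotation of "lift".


Word: "lift", Candidate: "itfl"
Method: check if candidate is substring of word+word
"liftlift" contains "itfl"? No
Is rotation = No


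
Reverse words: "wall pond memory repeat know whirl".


Original: "wall pond memory repeat know whirl"
Words (1..n): wall | pond | memory | repeat | know | whirl
Reversed (n..1): whirl | know | repeat | memory | pond | wall
Result = "whirl know repeat memory pond wall"


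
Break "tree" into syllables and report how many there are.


Word: "tree"
Syllable breakdown: tree
Counting: 1 part
= 1 syllable


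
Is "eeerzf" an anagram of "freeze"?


Word 1: "freeze" → sorted: eeefrz
Word 2: "eeerzf" → sorted: eeefrz
Same letters? eeefrz == eeefrz
Anagram = Yes


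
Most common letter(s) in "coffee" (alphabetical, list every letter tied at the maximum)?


Word: "coffee"
Letter counts:
  'c': 1
  'e': 2
  'f': 2
  'o': 1
Maximum count = 2
Most frequent = 'e', 'f' (2 times each)


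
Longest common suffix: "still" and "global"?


Word 1: "still"
Word 2: "global"
Comparing from end:
  Pos -1: 'l' == 'l'
  Pos -2: 'l' != 'a' (stop)
LCS = "l" (length 1)


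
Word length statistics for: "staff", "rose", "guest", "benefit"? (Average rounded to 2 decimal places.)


Lengths: "staff"=5, "rose"=4, "guest"=5, "benefit"=7
Sum = 21, Count = 4
Average = 21/4 = 5.25
= avg=5.25, min=4, max=7


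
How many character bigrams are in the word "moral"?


Word: "moral" (length 5)
Number of 2-grams = length - 2 + 1 = 5 - 2 + 1
= 4


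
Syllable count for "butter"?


Word: "butter"
Syllable breakdown: but | ter
Counting: 2 parts
= 2 syllables


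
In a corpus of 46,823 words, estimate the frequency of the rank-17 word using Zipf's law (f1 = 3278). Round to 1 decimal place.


Zipf's law: f(r) = f(1) / r
f(1) = 3278
f(17) = 3278 / 17
= 192.8 occurrences


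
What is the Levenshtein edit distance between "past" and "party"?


Word 1: "past" (length 4)
Word 2: "party" (length 5)
One optimal edit sequence (insert/delete/substitute each cost 1):
  1. keep 'p'
  2. keep 'a'
  3. substitute 's' -> 'r'  (+1)
  4. keep 't'
  5. insert 'y'  (+1)
Total edit operations: 2
Edit distance = 2


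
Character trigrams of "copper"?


Word: "copper" (length 6)
Number of trigrams = 6 - 3 + 1 = 4
  Position 0: "cop"
  Position 1: "opp"
  Position 2: "ppe"
  Position 3: "per"
Trigrams = "cop", "opp", "ppe", "per"
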